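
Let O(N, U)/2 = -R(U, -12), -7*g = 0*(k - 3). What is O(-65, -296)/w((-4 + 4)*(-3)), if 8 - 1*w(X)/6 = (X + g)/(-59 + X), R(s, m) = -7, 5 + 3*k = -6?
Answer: 7/24 ≈ 0.29167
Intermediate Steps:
k = -11/3 (k = -5/3 + (1/3)*(-6) = -5/3 - 2 = -11/3 ≈ -3.6667)
g = 0 (g = -0*(-11/3 - 3) = -0*(-20)/3 = -1/7*0 = 0)
O(N, U) = 14 (O(N, U) = 2*(-1*(-7)) = 2*7 = 14)
w(X) = 48 - 6*X/(-59 + X) (w(X) = 48 - 6*(X + 0)/(-59 + X) = 48 - 6*X/(-59 + X))
O(-65, -296)/w((-4 + 4)*(-3)) = 14/((6*(-472 + 7*((-4 + 4)*(-3)))/(-59 + (-4 + 4)*(-3)))) = 14/((6*(-472 + 7*(0*(-3)))/(-59 + 0*(-3)))) = 14/((6*(-472 + 7*0)/(-59 + 0))) = 14/((6*(-472 + 0)/(-59))) = 14/((6*(-1/59)*(-472))) = 14/48 = 14*(1/48) = 7/24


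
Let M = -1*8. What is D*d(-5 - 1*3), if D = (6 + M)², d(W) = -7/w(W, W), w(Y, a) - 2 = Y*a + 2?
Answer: -7/17 ≈ -0.41176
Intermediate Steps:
w(Y, a) = 4 + Y*a (w(Y, a) = 2 + (Y*a + 2) = 2 + (2 + Y*a) = 4 + Y*a)
M = -8
d(W) = -7/(4 + W²) (d(W) = -7/(4 + W*W) = -7/(4 + W²))
D = 4 (D = (6 - 8)² = (-2)² = 4)
D*d(-5 - 1*3) = 4*(-7/(4 + (-5 - 1*3)²)) = 4*(-7/(4 + (-5 - 3)²)) = 4*(-7/(4 + (-8)²)) = 4*(-7/(4 + 64)) = 4*(-7/68) = -7/17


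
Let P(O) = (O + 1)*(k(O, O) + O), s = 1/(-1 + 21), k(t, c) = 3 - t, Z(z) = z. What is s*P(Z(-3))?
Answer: -3/10 ≈ -0.30000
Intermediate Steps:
s = 1/20 ≈ 0.050000
P(O) = 3 + 3*O (P(O) = (O + 1)*((3 - O) + O) = (1 + O)*3 = 3 + 3*O)
s*P(Z(-3)) = (3 + 3*(-3))/20 = (3 - 9)/20 = (1/20)*(-6) = -3/10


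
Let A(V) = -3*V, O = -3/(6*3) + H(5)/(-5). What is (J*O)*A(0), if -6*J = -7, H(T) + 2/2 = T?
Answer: 0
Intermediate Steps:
H(T) = -1 + T
J = 7/6 (J = -1/6*(-7) = 7/6 ≈ 1.1667)
O = -29/30 (O = -3/(6*3) + (-1 + 5)/(-5) = -3/18 + 4*(-1/5) = -3*1/18 - 4/5 = -1/6 - 4/5 = -29/30 ≈ -0.96667)
(J*O)*A(0) = ((7/6)*(-29/30))*(-3*0) = -203/180*0 = 0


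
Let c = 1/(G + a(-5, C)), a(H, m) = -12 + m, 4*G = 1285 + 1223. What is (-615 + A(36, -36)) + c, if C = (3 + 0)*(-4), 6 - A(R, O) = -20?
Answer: -355166/603 ≈ -589.00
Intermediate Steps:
A(R, O) = 26 (A(R, O) = 6 - 1*(-20) = 6 + 20 = 26)
C = -12 (C = 3*(-4) = -12)
G = 627 (G = (1285 + 1223)/4 = (¼)*2508 = 627)
c = 1/603 (c = 1/(627 + (-12 - 12)) = 1/(627 - 24) = 1/603 ≈ 0.0016584)
(-615 + A(36, -36)) + c = (-615 + 26) + 1/603 = -589 + 1/603 = -355166/603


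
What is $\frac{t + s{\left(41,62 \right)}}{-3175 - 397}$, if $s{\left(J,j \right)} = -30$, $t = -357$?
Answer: $\frac{387}{3572} \approx 0.10834$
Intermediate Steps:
$\frac{t + s{\left(41,62 \right)}}{-3175 - 397} = \frac{-357 - 30}{-3175 - 397} = - \frac{387}{-3572} = \left(-387\right) \left(- \frac{1}{3572}\right) = \frac{387}{3572}$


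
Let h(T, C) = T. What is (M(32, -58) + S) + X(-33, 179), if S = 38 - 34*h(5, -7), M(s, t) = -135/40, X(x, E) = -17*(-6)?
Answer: -267/8 ≈ -33.375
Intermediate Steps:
X(x, E) = 102
M(s, t) = -27/8 (M(s, t) = -135*1/40 = -27/8)
S = -132 (S = 38 - 34*5 = 38 - 170 = -132)
(M(32, -58) + S) + X(-33, 179) = (-27/8 - 132) + 102 = -1083/8 + 102 = -267/8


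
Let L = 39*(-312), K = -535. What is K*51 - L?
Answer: -15117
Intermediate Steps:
L = -12168
K*51 - L = -535*51 - 1*(-12168) = -27285 + 12168 = -15117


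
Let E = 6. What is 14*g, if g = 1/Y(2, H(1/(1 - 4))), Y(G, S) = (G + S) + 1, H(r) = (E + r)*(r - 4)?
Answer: -63/97 ≈ -0.64948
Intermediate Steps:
H(r) = (-4 + r)*(6 + r) (H(r) = (6 + r)*(r - 4) = (6 + r)*(-4 + r) = (-4 + r)*(6 + r))
Y(G, S) = 1 + G + S
g = -9/194 (g = 1/(1 + 2 + (-24 + (1/(1 - 4))² + 2/(1 - 4))) = 1/(1 + 2 + (-24 + (1/(-3))² + 2/(-3))) = 1/(1 + 2 + (-24 + (-⅓)² + 2*(-⅓))) = 1/(1 + 2 + (-24 + ⅑ - ⅔)) = 1/(1 + 2 - 221/9) = 1/(-194/9) = -9/194 ≈ -0.046392)
14*g = 14*(-9/194) = -63/97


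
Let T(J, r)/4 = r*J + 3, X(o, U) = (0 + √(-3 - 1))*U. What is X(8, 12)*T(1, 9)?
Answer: 1152*I ≈ 1152.0*I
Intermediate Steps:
X(o, U) = 2*I*U (X(o, U) = (0 + √(-4))*U = (0 + 2*I)*U = (2*I)*U = 2*I*U)
T(J, r) = 12 + 4*J*r (T(J, r) = 4*(r*J + 3) = 4*(J*r + 3) = 4*(3 + J*r) = 12 + 4*J*r)
X(8, 12)*T(1, 9) = (2*I*12)*(12 + 4*1*9) = (24*I)*(12 + 36) = (24*I)*48 = 1152*I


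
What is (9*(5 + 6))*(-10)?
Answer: -990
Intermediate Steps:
(9*(5 + 6))*(-10) = (9*11)*(-10) = 99*(-10) = -990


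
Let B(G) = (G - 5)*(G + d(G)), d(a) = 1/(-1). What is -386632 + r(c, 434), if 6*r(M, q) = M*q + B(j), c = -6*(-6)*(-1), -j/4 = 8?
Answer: -778065/2 ≈ -3.8903e+5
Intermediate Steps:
j = -32 (j = -4*8 = -32)
c = -36 (c = 36*(-1) = -36)
d(a) = -1
B(G) = (-1 + G)*(-5 + G) (B(G) = (G - 5)*(G - 1) = (-5 + G)*(-1 + G) = (-1 + G)*(-5 + G))
r(M, q) = 407/2 + M*q/6 (r(M, q) = (M*q + (5 + (-32)² - 6*(-32)))/6 = (M*q + (5 + 1024 + 192))/6 = (M*q + 1221)/6 = (1221 + M*q)/6 = 407/2 + M*q/6)
-386632 + r(c, 434) = -386632 + (407/2 + (⅙)*(-36)*434) = -386632 + (407/2 - 2604) = -386632 - 4801/2 = -778065/2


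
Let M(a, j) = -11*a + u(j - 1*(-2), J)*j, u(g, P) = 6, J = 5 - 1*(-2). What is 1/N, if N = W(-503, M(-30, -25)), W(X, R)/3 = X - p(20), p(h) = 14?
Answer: -1/1551 ≈ -0.00064475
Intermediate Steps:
J = 7 (J = 5 + 2 = 7)
M(a, j) = -11*a + 6*j
W(X, R) = -42 + 3*X (W(X, R) = 3*(X - 1*14) = 3*(X - 14) = 3*(-14 + X) = -42 + 3*X)
N = -1551 (N = -42 + 3*(-503) = -42 - 1509 = -1551)
1/N = 1/(-1551) = -1/1551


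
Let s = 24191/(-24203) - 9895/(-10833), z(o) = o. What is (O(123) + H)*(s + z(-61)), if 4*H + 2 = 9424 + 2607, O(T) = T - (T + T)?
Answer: -184779239245409/1048764396 ≈ -1.7619e+5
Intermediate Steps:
O(T) = -T (O(T) = T - 2*T = -T)
s = -22572418/262191099 (s = 24191*(-1/24203) - 9895*(-1/10833) = -24191/24203 + 9895/10833 = -22572418/262191099 ≈ -0.086092)
H = 12029/4 (H = -½ + (9424 + 2607)/4 = -½ + (¼)*12031 = -½ + 12031/4 = 12029/4 ≈ 3007.3)
(O(123) + H)*(s + z(-61)) = (-1*123 + 12029/4)*(-22572418/262191099 - 61) = (-123 + 12029/4)*(-16016229457/262191099) = (11537/4)*(-16016229457/262191099) = -184779239245409/1048764396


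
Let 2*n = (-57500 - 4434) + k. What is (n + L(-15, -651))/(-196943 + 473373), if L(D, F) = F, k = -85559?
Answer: -29759/110572 ≈ -0.26914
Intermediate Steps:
n = -147493/2 (n = ((-57500 - 4434) - 85559)/2 = (-61934 - 85559)/2 = (½)*(-147493) = -147493/2 ≈ -73747.)
(n + L(-15, -651))/(-196943 + 473373) = (-147493/2 - 651)/(-196943 + 473373) = -148795/2/276430 = -148795/2*1/276430 = -29759/110572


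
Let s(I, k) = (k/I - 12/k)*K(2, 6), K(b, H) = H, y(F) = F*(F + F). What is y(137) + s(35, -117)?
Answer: 17070944/455 ≈ 37519.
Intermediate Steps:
y(F) = 2*F² (y(F) = F*(2*F) = 2*F²)
s(I, k) = -72/k + 6*k/I (s(I, k) = (k/I - 12/k)*6 = (-12/k + k/I)*6 = -72/k + 6*k/I)
y(137) + s(35, -117) = 2*137² + (-72/(-117) + 6*(-117)/35) = 2*18769 + (-72*(-1/117) + 6*(-117)*(1/35)) = 37538 + (8/13 - 702/35) = 37538 - 8846/455 = 17070944/455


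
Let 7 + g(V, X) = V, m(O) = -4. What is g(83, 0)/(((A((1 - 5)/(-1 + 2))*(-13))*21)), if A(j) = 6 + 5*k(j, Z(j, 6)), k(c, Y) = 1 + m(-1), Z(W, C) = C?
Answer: 76/2457 ≈ 0.030932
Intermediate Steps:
g(V, X) = -7 + V
k(c, Y) = -3 (k(c, Y) = 1 - 4 = -3)
A(j) = -9 (A(j) = 6 + 5*(-3) = 6 - 15 = -9)
g(83, 0)/(((A((1 - 5)/(-1 + 2))*(-13))*21)) = (-7 + 83)/((-9*(-13)*21)) = 76/((117*21)) = 76/2457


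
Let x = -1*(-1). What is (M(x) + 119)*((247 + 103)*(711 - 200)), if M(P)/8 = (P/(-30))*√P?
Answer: 63706370/3 ≈ 2.1235e+7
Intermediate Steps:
x = 1
M(P) = -4*P^(3/2)/15 (M(P) = 8*((P/(-30))*√P) = 8*((P*(-1/30))*√P) = 8*((-P/30)*√P) = 8*(-P^(3/2)/30) = -4*P^(3/2)/15)
(M(x) + 119)*((247 + 103)*(711 - 200)) = (-4*1^(3/2)/15 + 119)*((247 + 103)*(711 - 200)) = (-4/15*1 + 119)*(350*511) = (-4/15 + 119)*178850 = (1781/15)*178850 = 63706370/3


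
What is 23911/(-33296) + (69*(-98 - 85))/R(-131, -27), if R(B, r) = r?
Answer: 46642555/99888 ≈ 466.95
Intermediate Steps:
23911/(-33296) + (69*(-98 - 85))/R(-131, -27) = 23911/(-33296) + (69*(-98 - 85))/(-27) = 23911*(-1/33296) + (69*(-183))*(-1/27) = -23911/33296 - 12627*(-1/27) = -23911/33296 + 1403/3 = 46642555/99888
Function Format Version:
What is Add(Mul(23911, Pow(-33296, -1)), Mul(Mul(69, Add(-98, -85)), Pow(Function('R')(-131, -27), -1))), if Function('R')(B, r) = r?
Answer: Rational(46642555, 99888) ≈ 466.95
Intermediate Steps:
Add(Mul(23911, Pow(-33296, -1)), Mul(Mul(69, Add(-98, -85)), Pow(Function('R')(-131, -27), -1))) = Add(Mul(23911, Pow(-33296, -1)), Mul(Mul(69, Add(-98, -85)), Pow(-27, -1))) = Add(Mul(23911, Rational(-1, 33296)), Mul(Mul(69, -183), Rational(-1, 27))) = Add(Rational(-23911, 33296), Mul(-12627, Rational(-1, 27))) = Add(Rational(-23911, 33296), Rational(1403, 3)) = Rational(46642555, 99888)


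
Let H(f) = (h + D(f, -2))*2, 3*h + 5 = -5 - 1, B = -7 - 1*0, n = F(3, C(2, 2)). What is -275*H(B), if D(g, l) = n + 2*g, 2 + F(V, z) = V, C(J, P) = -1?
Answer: 27500/3 ≈ 9166.7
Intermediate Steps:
F(V, z) = -2 + V
n = 1 (n = -2 + 3 = 1)
D(g, l) = 1 + 2*g
B = -7 (B = -7 + 0 = -7)
h = -11/3 (h = -5/3 + (-5 - 1)/3 = -5/3 + (⅓)*(-6) = -5/3 - 2 = -11/3 ≈ -3.6667)
H(f) = -16/3 + 4*f (H(f) = (-11/3 + (1 + 2*f))*2 = (-8/3 + 2*f)*2 = -16/3 + 4*f)
-275*H(B) = -275*(-16/3 + 4*(-7)) = -275*(-16/3 - 28) = -275*(-100/3) = 27500/3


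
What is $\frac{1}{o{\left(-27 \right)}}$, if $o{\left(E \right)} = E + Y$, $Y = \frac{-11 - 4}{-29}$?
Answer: $- \frac{29}{768} \approx -0.03776$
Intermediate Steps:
$Y = \frac{15}{29}$ ($Y = \left(-15\right) \left(- \frac{1}{29}\right) = \frac{15}{29} \approx 0.51724$)
$o{\left(E \right)} = \frac{15}{29} + E$ ($o{\left(E \right)} = E + \frac{15}{29} = \frac{15}{29} + E$)
$\frac{1}{o{\left(-27 \right)}} = \frac{1}{\frac{15}{29} - 27} = \frac{1}{- \frac{768}{29}} = - \frac{29}{768}$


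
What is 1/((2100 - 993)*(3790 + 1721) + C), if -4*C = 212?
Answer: 1/6100624 ≈ 1.6392e-7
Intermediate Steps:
C = -53 (C = -¼*212 = -53)
1/((2100 - 993)*(3790 + 1721) + C) = 1/((2100 - 993)*(3790 + 1721) - 53) = 1/(1107*5511 - 53) = 1/(6100677 - 53) = 1/6100624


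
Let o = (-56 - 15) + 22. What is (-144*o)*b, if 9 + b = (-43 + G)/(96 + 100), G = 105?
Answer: -61272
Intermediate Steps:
b = -851/98 (b = -9 + (-43 + 105)/(96 + 100) = -9 + 62/196 = -9 + 62*(1/196) = -9 + 31/98 = -851/98 ≈ -8.6837)
o = -49 (o = -71 + 22 = -49)
(-144*o)*b = -144*(-49)*(-851/98) = 7056*(-851/98) = -61272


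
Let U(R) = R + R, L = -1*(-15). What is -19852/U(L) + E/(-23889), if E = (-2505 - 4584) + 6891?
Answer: -79039748/119445 ≈ -661.72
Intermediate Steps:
L = 15
E = -198 (E = -7089 + 6891 = -198)
U(R) = 2*R
-19852/U(L) + E/(-23889) = -19852/(2*15) - 198/(-23889) = -19852/30 - 198*(-1/23889) = -19852*1/30 + 66/7963 = -9926/15 + 66/7963 = -79039748/119445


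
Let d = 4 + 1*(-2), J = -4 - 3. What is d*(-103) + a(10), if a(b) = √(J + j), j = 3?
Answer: -206 + 2*I ≈ -206.0 + 2.0*I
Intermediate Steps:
J = -7
a(b) = 2*I (a(b) = √(-7 + 3) = √(-4) = 2*I)
d = 2 (d = 4 - 2 = 2)
d*(-103) + a(10) = 2*(-103) + 2*I = -206 + 2*I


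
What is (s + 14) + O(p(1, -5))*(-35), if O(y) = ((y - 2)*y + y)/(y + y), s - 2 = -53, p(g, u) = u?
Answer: 68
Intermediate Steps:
s = -51 (s = 2 - 53 = -51)
O(y) = (y + y*(-2 + y))/(2*y) (O(y) = ((-2 + y)*y + y)/((2*y)) = (y*(-2 + y) + y)*(1/(2*y)) = (y + y*(-2 + y))*(1/(2*y)) = (y + y*(-2 + y))/(2*y))
(s + 14) + O(p(1, -5))*(-35) = (-51 + 14) + (-1/2 + (1/2)*(-5))*(-35) = -37 + (-1/2 - 5/2)*(-35) = -37 - 3*(-35) = -37 + 105 = 68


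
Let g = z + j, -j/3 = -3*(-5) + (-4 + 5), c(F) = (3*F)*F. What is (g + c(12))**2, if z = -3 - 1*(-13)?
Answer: 155236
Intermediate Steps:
c(F) = 3*F**2
j = -48 (j = -3*(-3*(-5) + (-4 + 5)) = -3*(15 + 1) = -3*16 = -48)
z = 10 (z = -3 + 13 = 10)
g = -38 (g = 10 - 48 = -38)
(g + c(12))**2 = (-38 + 3*12**2)**2 = (-38 + 3*144)**2 = (-38 + 432)**2 = 394**2 = 155236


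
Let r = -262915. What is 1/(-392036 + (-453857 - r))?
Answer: -1/582978 ≈ -1.7153e-6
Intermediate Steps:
1/(-392036 + (-453857 - r)) = 1/(-392036 + (-453857 - 1*(-262915))) = 1/(-392036 + (-453857 + 262915)) = 1/(-392036 - 190942) = 1/(-582978) = -1/582978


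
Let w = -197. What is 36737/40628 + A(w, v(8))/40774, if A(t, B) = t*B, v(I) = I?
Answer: 716942355/828283036 ≈ 0.86558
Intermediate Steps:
A(t, B) = B*t
36737/40628 + A(w, v(8))/40774 = 36737/40628 + (8*(-197))/40774 = 36737*(1/40628) - 1576*1/40774 = 36737/40628 - 788/20387 = 716942355/828283036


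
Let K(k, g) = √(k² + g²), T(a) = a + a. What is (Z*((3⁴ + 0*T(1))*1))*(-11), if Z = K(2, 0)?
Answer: -1782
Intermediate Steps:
T(a) = 2*a
K(k, g) = √(g² + k²)
Z = 2 (Z = √(0² + 2²) = √(0 + 4) = √4 = 2)
(Z*((3⁴ + 0*T(1))*1))*(-11) = (2*((3⁴ + 0*(2*1))*1))*(-11) = (2*((81 + 0*2)*1))*(-11) = (2*((81 + 0)*1))*(-11) = (2*(81*1))*(-11) = (2*81)*(-11) = 162*(-11) = -1782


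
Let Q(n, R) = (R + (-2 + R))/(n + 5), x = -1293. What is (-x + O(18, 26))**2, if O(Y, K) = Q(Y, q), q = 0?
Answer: 884289169/529 ≈ 1.6716e+6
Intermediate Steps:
Q(n, R) = (-2 + 2*R)/(5 + n)
O(Y, K) = -2/(5 + Y) (O(Y, K) = 2*(-1 + 0)/(5 + Y) = 2*(-1)/(5 + Y) = -2/(5 + Y))
(-x + O(18, 26))**2 = (-1*(-1293) - 2/(5 + 18))**2 = (1293 - 2/23)**2 = (29737/23)**2 = 884289169/529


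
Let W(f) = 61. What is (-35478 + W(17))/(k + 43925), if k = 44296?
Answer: -35417/88221 ≈ -0.40146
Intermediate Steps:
(-35478 + W(17))/(k + 43925) = (-35478 + 61)/(44296 + 43925) = -35417/88221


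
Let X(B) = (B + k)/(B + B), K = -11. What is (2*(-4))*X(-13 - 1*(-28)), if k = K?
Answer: -16/15 ≈ -1.0667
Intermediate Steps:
k = -11
X(B) = (-11 + B)/(2*B) (X(B) = (B - 11)/(B + B) = (-11 + B)/((2*B)) = (-11 + B)*(1/(2*B)) = (-11 + B)/(2*B))
(2*(-4))*X(-13 - 1*(-28)) = (2*(-4))*((-11 + (-13 - 1*(-28)))/(2*(-13 - 1*(-28)))) = -4*(-11 + (-13 + 28))/(-13 + 28) = -4*(-11 + 15)/15 = -4*4/15 = -8*2/15 = -16/15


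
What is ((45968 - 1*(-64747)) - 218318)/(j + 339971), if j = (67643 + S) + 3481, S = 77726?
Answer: -107603/488821 ≈ -0.22013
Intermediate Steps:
j = 148850 (j = (67643 + 77726) + 3481 = 145369 + 3481 = 148850)
((45968 - 1*(-64747)) - 218318)/(j + 339971) = ((45968 - 1*(-64747)) - 218318)/(148850 + 339971) = ((45968 + 64747) - 218318)/488821 = (110715 - 218318)*(1/488821) = -107603*1/488821 = -107603/488821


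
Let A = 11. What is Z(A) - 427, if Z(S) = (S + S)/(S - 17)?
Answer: -1292/3 ≈ -430.67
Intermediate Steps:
Z(S) = 2*S/(-17 + S) (Z(S) = (2*S)/(-17 + S) = 2*S/(-17 + S))
Z(A) - 427 = 2*11/(-17 + 11) - 427 = 2*11/(-6) - 427 = 2*11*(-⅙) - 427 = -11/3 - 427 = -1292/3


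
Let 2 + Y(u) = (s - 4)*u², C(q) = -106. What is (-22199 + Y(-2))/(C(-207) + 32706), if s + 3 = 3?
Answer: -22217/32600 ≈ -0.68150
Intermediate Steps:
s = 0 (s = -3 + 3 = 0)
Y(u) = -2 - 4*u² (Y(u) = -2 + (0 - 4)*u² = -2 - 4*u²)
(-22199 + Y(-2))/(C(-207) + 32706) = (-22199 + (-2 - 4*(-2)²))/(-106 + 32706) = (-22199 + (-2 - 4*4))/32600 = (-22199 + (-2 - 16))*(1/32600) = (-22199 - 18)*(1/32600) = -22217*1/32600 = -22217/32600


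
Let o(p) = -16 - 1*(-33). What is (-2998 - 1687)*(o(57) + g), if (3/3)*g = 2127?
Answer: -10044640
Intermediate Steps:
g = 2127
o(p) = 17 (o(p) = -16 + 33 = 17)
(-2998 - 1687)*(o(57) + g) = (-2998 - 1687)*(17 + 2127) = -4685*2144 = -10044640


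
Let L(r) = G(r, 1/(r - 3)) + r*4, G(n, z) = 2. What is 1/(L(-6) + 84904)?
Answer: 1/84882 ≈ 1.1781e-5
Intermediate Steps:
L(r) = 2 + 4*r (L(r) = 2 + r*4 = 2 + 4*r)
1/(L(-6) + 84904) = 1/((2 + 4*(-6)) + 84904) = 1/((2 - 24) + 84904) = 1/(-22 + 84904) = 1/84882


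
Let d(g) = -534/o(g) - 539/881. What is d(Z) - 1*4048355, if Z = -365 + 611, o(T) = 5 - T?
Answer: -859550441400/212321 ≈ -4.0484e+6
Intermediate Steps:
Z = 246
d(g) = -539/881 - 534/(5 - g) (d(g) = -534/(5 - g) - 539/881 = -539/881 - 534/(5 - g))
d(Z) - 1*4048355 = (473149 - 539*246)/(881*(-5 + 246)) - 1*4048355 = (1/881)*(473149 - 132594)/241 - 4048355 = (1/881)*(1/241)*340555 - 4048355 = 340555/212321 - 4048355 = -859550441400/212321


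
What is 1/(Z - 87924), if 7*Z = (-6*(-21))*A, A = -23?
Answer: -1/88338 ≈ -1.1320e-5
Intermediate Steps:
Z = -414 (Z = (-6*(-21)*(-23))/7 = (126*(-23))/7 = (⅐)*(-2898) = -414)
1/(Z - 87924) = 1/(-414 - 87924) = 1/(-88338) = -1/88338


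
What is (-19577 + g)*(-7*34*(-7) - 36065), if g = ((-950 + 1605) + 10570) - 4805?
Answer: 452587643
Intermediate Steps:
g = 6420 (g = (655 + 10570) - 4805 = 11225 - 4805 = 6420)
(-19577 + g)*(-7*34*(-7) - 36065) = (-19577 + 6420)*(-7*34*(-7) - 36065) = -13157*(-238*(-7) - 36065) = -13157*(1666 - 36065) = -13157*(-34399) = 452587643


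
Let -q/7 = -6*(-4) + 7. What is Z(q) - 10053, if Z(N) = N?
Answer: -10270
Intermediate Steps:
q = -217 (q = -7*(-6*(-4) + 7) = -7*(24 + 7) = -7*31 = -217)
Z(q) - 10053 = -217 - 10053 = -10270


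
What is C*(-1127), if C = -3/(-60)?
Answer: -1127/20 ≈ -56.350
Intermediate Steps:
C = 1/20 (C = -3*(-1/60) = 1/20 ≈ 0.050000)
C*(-1127) = (1/20)*(-1127) = -1127/20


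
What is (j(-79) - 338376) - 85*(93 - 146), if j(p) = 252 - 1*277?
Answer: -333896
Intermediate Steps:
j(p) = -25 (j(p) = 252 - 277 = -25)
(j(-79) - 338376) - 85*(93 - 146) = (-25 - 338376) - 85*(93 - 146) = -338401 - 85*(-53) = -338401 + 4505 = -333896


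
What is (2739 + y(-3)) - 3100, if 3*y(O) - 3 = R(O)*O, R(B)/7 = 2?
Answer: -374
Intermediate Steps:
R(B) = 14 (R(B) = 7*2 = 14)
y(O) = 1 + 14*O/3 (y(O) = 1 + (14*O)/3 = 1 + 14*O/3)
(2739 + y(-3)) - 3100 = (2739 + (1 + (14/3)*(-3))) - 3100 = (2739 + (1 - 14)) - 3100 = (2739 - 13) - 3100 = 2726 - 3100 = -374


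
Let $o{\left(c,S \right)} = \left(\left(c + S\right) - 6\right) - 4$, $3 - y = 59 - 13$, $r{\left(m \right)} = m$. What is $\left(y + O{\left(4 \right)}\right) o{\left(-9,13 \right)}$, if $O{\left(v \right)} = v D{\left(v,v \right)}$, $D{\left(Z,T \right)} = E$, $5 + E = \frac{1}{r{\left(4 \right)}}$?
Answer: $372$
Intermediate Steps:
$E = - \frac{19}{4}$ ($E = -5 + \frac{1}{4} = - \frac{19}{4} \approx -4.75$)
$D{\left(Z,T \right)} = - \frac{19}{4}$
$O{\left(v \right)} = - \frac{19 v}{4}$ ($O{\left(v \right)} = v \left(- \frac{19}{4}\right) = - \frac{19 v}{4}$)
$y = -43$ ($y = 3 - \left(59 - 13\right) = 3 - 46 = -43$)
$o{\left(c,S \right)} = -10 + S + c$ ($o{\left(c,S \right)} = \left(\left(S + c\right) - 6\right) - 4 = \left(-6 + S + c\right) - 4 = -10 + S + c$)
$\left(y + O{\left(4 \right)}\right) o{\left(-9,13 \right)} = \left(-43 - 19\right) \left(-10 + 13 - 9\right) = \left(-43 - 19\right) \left(-6\right) = \left(-62\right) \left(-6\right) = 372$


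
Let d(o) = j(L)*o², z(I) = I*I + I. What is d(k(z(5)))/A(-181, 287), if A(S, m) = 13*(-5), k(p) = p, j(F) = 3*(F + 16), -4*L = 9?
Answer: -7425/13 ≈ -571.15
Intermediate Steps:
L = -9/4 (L = -¼*9 = -9/4 ≈ -2.2500)
z(I) = I + I² (z(I) = I² + I = I + I²)
j(F) = 48 + 3*F (j(F) = 3*(16 + F) = 48 + 3*F)
A(S, m) = -65
d(o) = 165*o²/4 (d(o) = (48 + 3*(-9/4))*o² = (48 - 27/4)*o² = 165*o²/4)
d(k(z(5)))/A(-181, 287) = (165*(5*(1 + 5))²/4)/(-65) = (165*(5*6)²/4)*(-1/65) = ((165/4)*30²)*(-1/65) = ((165/4)*900)*(-1/65) = 37125*(-1/65) = -7425/13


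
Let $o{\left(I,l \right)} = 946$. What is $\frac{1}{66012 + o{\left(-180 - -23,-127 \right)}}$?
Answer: $\frac{1}{66958} \approx 1.4935 \cdot 10^{-5}$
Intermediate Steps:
$\frac{1}{66012 + o{\left(-180 - -23,-127 \right)}} = \frac{1}{66012 + 946} = \frac{1}{66958}$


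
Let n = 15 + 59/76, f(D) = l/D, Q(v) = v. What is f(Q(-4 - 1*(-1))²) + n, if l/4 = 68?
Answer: 31463/684 ≈ 45.999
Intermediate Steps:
l = 272 (l = 4*68 = 272)
f(D) = 272/D
n = 1199/76 (n = 15 + (1/76)*59 = 15 + 59/76 = 1199/76 ≈ 15.776)
f(Q(-4 - 1*(-1))²) + n = 272/((-4 - 1*(-1))²) + 1199/76 = 272/((-4 + 1)²) + 1199/76 = 272/((-3)²) + 1199/76 = 272/9 + 1199/76 = 31463/684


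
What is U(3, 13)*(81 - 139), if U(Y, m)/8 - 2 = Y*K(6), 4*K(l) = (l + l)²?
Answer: -51040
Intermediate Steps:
K(l) = l² (K(l) = (l + l)²/4 = (2*l)²/4 = (4*l²)/4 = l²)
U(Y, m) = 16 + 288*Y (U(Y, m) = 16 + 8*(Y*6²) = 16 + 8*(Y*36) = 16 + 8*(36*Y) = 16 + 288*Y)
U(3, 13)*(81 - 139) = (16 + 288*3)*(81 - 139) = (16 + 864)*(-58) = 880*(-58) = -51040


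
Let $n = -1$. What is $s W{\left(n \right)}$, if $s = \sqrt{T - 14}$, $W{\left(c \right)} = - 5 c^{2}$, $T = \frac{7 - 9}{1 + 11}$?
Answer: $- \frac{5 i \sqrt{510}}{6} \approx - 18.819 i$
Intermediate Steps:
$T = - \frac{1}{6}$ ($T = - \frac{2}{12} = \left(-2\right) \frac{1}{12} = - \frac{1}{6} \approx -0.16667$)
$s = \frac{i \sqrt{510}}{6}$ ($s = \sqrt{- \frac{1}{6} - 14} = \sqrt{- \frac{85}{6}} = \frac{i \sqrt{510}}{6} \approx 3.7639 i$)
$s W{\left(n \right)} = \frac{i \sqrt{510}}{6} \left(- 5 \left(-1\right)^{2}\right) = \frac{i \sqrt{510}}{6} \left(\left(-5\right) 1\right) = \frac{i \sqrt{510}}{6} \left(-5\right) = - \frac{5 i \sqrt{510}}{6}$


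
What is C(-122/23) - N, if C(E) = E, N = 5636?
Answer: -129750/23 ≈ -5641.3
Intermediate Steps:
C(-122/23) - N = -122/23 - 1*5636 = -122*1/23 - 5636 = -122/23 - 5636 = -129750/23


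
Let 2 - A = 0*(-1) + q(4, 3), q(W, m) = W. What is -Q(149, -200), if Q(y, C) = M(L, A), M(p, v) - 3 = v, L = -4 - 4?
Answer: -1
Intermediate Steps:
A = -2 (A = 2 - (0*(-1) + 4) = 2 - (0 + 4) = 2 - 1*4 = 2 - 4 = -2)
L = -8
M(p, v) = 3 + v
Q(y, C) = 1 (Q(y, C) = 3 - 2 = 1)
-Q(149, -200) = -1*1 = -1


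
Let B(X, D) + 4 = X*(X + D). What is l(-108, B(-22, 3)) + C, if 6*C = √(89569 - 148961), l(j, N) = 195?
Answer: 195 + 16*I*√58/3 ≈ 195.0 + 40.617*I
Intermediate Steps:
B(X, D) = -4 + X*(D + X) (B(X, D) = -4 + X*(X + D) = -4 + X*(D + X))
C = 16*I*√58/3 (C = √(89569 - 148961)/6 = √(-59392)/6 = (32*I*√58)/6 = 16*I*√58/3 ≈ 40.617*I)
l(-108, B(-22, 3)) + C = 195 + 16*I*√58/3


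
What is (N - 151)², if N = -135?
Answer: 81796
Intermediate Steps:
(N - 151)² = (-135 - 151)² = (-286)² = 81796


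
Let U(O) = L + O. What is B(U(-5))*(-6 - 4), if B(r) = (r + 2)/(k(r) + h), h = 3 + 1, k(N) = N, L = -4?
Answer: -14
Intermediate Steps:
h = 4
U(O) = -4 + O
B(r) = (2 + r)/(4 + r) (B(r) = (r + 2)/(r + 4) = (2 + r)/(4 + r))
B(U(-5))*(-6 - 4) = ((2 + (-4 - 5))/(4 + (-4 - 5)))*(-6 - 4) = ((2 - 9)/(4 - 9))*(-10) = (-7/(-5))*(-10) = -⅕*(-7)*(-10) = (7/5)*(-10) = -14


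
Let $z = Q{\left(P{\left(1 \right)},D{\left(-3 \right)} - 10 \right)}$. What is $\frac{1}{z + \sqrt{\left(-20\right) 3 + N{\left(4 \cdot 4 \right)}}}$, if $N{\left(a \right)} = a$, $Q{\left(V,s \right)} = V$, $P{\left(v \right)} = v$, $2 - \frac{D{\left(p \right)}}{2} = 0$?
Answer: $\frac{1}{45} - \frac{2 i \sqrt{11}}{45} \approx 0.022222 - 0.14741 i$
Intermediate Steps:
$D{\left(p \right)} = 4$ ($D{\left(p \right)} = 4 - 0 = 4 + 0 = 4$)
$z = 1$
$\frac{1}{z + \sqrt{\left(-20\right) 3 + N{\left(4 \cdot 4 \right)}}} = \frac{1}{1 + \sqrt{\left(-20\right) 3 + 4 \cdot 4}} = \frac{1}{1 + \sqrt{-60 + 16}} = \frac{1}{1 + \sqrt{-44}} = \frac{1}{1 + 2 i \sqrt{11}}$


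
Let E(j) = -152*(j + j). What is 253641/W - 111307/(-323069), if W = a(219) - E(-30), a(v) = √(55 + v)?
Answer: -369033630462899/13435490856347 - 253641*√274/83174126 ≈ -27.518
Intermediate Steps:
E(j) = -304*j
W = -9120 + √274 (W = √(55 + 219) - (-304)*(-30) = √274 - 1*9120 = √274 - 9120 = -9120 + √274 ≈ -9103.5)
253641/W - 111307/(-323069) = 253641/(-9120 + √274) - 111307/(-323069) = 253641/(-9120 + √274) - 111307*(-1/323069) = 253641/(-9120 + √274) + 111307/323069 = 111307/323069 + 253641/(-9120 + √274)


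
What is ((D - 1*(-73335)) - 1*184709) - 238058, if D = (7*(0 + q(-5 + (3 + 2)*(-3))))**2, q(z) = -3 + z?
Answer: -323511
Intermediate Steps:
D = 25921 (D = (7*(0 + (-3 + (-5 + (3 + 2)*(-3)))))**2 = (7*(0 + (-3 + (-5 + 5*(-3)))))**2 = (7*(0 + (-3 + (-5 - 15))))**2 = (7*(0 + (-3 - 20)))**2 = (7*(0 - 23))**2 = (7*(-23))**2 = (-161)**2 = 25921)
((D - 1*(-73335)) - 1*184709) - 238058 = ((25921 - 1*(-73335)) - 1*184709) - 238058 = ((25921 + 73335) - 184709) - 238058 = (99256 - 184709) - 238058 = -85453 - 238058 = -323511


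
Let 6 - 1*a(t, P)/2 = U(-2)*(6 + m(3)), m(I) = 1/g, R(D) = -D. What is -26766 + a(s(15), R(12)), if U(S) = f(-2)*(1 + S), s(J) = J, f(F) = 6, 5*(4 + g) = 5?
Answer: -26686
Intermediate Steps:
g = -3 (g = -4 + (⅕)*5 = -4 + 1 = -3)
m(I) = -⅓ (m(I) = 1/(-3) = -⅓)
U(S) = 6 + 6*S (U(S) = 6*(1 + S) = 6 + 6*S)
a(t, P) = 80 (a(t, P) = 12 - 2*(6 + 6*(-2))*(6 - ⅓) = 12 - 2*(6 - 12)*17/3 = 12 - (-12)*17/3 = 12 - 2*(-34) = 12 + 68 = 80)
-26766 + a(s(15), R(12)) = -26766 + 80 = -26686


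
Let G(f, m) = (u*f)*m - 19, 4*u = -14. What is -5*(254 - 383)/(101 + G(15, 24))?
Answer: -645/1178 ≈ -0.54754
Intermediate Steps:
u = -7/2 (u = (1/4)*(-14) = -7/2 ≈ -3.5000)
G(f, m) = -19 - 7*f*m/2 (G(f, m) = (-7*f/2)*m - 19 = -7*f*m/2 - 19 = -19 - 7*f*m/2)
-5*(254 - 383)/(101 + G(15, 24)) = -5*(254 - 383)/(101 + (-19 - 7/2*15*24)) = -(-645)/(101 + (-19 - 1260)) = -(-645)/(101 - 1279) = -(-645)/(-1178) = -(-645)*(-1)/1178 = -5*129/1178 = -645/1178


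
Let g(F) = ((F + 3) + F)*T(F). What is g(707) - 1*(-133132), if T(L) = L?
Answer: 1134951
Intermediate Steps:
g(F) = F*(3 + 2*F) (g(F) = ((F + 3) + F)*F = ((3 + F) + F)*F = (3 + 2*F)*F = F*(3 + 2*F))
g(707) - 1*(-133132) = 707*(3 + 2*707) - 1*(-133132) = 707*(3 + 1414) + 133132 = 707*1417 + 133132 = 1001819 + 133132 = 1134951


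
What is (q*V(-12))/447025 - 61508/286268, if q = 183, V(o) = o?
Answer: -7031064557/31992238175 ≈ -0.21977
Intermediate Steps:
(q*V(-12))/447025 - 61508/286268 = (183*(-12))/447025 - 61508/286268 = -2196*1/447025 - 61508*1/286268 = -2196/447025 - 15377/71567 = -7031064557/31992238175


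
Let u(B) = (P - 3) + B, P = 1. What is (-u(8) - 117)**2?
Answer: 15129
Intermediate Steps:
u(B) = -2 + B (u(B) = (1 - 3) + B = -2 + B)
(-u(8) - 117)**2 = (-(-2 + 8) - 117)**2 = (-1*6 - 117)**2 = (-6 - 117)**2 = (-123)**2 = 15129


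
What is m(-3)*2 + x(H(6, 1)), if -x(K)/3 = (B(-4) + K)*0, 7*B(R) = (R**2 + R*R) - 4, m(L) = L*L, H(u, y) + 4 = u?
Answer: 18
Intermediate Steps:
H(u, y) = -4 + u
m(L) = L**2
B(R) = -4/7 + 2*R**2/7 (B(R) = ((R**2 + R*R) - 4)/7 = ((R**2 + R**2) - 4)/7 = (2*R**2 - 4)/7 = (-4 + 2*R**2)/7 = -4/7 + 2*R**2/7)
x(K) = 0 (x(K) = -3*((-4/7 + (2/7)*(-4)**2) + K)*0 = -3*((-4/7 + (2/7)*16) + K)*0 = -3*((-4/7 + 32/7) + K)*0 = -3*(4 + K)*0 = -3*0 = 0)
m(-3)*2 + x(H(6, 1)) = (-3)**2*2 + 0 = 9*2 + 0 = 18 + 0 = 18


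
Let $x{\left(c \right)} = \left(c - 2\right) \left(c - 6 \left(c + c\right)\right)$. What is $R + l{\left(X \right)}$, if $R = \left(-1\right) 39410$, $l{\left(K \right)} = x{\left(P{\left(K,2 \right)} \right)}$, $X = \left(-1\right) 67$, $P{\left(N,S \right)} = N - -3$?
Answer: $-85874$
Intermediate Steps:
$P{\left(N,S \right)} = 3 + N$ ($P{\left(N,S \right)} = N + 3 = 3 + N$)
$x{\left(c \right)} = - 11 c \left(-2 + c\right)$ ($x{\left(c \right)} = \left(-2 + c\right) \left(c - 6 \cdot 2 c\right) = \left(-2 + c\right) \left(c - 12 c\right) = \left(-2 + c\right) \left(- 11 c\right) = - 11 c \left(-2 + c\right)$)
$X = -67$
$l{\left(K \right)} = 11 \left(-1 - K\right) \left(3 + K\right)$ ($l{\left(K \right)} = 11 \left(3 + K\right) \left(2 - \left(3 + K\right)\right) = 11 \left(3 + K\right) \left(-1 - K\right) = 11 \left(-1 - K\right) \left(3 + K\right)$)
$R = -39410$
$R + l{\left(X \right)} = -39410 - 11 \left(1 - 67\right) \left(3 - 67\right) = -39410 - \left(-726\right) \left(-64\right) = -39410 - 46464 = -85874$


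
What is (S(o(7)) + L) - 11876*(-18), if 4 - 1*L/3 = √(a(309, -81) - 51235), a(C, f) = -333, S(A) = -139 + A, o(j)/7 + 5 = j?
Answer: 213655 - 12*I*√3223 ≈ 2.1366e+5 - 681.26*I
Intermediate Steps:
o(j) = -35 + 7*j
L = 12 - 12*I*√3223 (L = 12 - 3*√(-333 - 51235) = 12 - 12*I*√3223 ≈ 12.0 - 681.26*I)
(S(o(7)) + L) - 11876*(-18) = ((-139 + (-35 + 7*7)) + (12 - 12*I*√3223)) - 11876*(-18) = ((-139 + (-35 + 49)) + (12 - 12*I*√3223)) + 213768 = ((-139 + 14) + (12 - 12*I*√3223)) + 213768 = (-125 + (12 - 12*I*√3223)) + 213768 = (-113 - 12*I*√3223) + 213768 = 213655 - 12*I*√3223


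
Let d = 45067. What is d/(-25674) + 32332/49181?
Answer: -126031669/114788454 ≈ -1.0979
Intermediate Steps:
d/(-25674) + 32332/49181 = 45067/(-25674) + 32332/49181 = 45067*(-1/25674) + 32332*(1/49181) = -4097/2334 + 32332/49181 = -126031669/114788454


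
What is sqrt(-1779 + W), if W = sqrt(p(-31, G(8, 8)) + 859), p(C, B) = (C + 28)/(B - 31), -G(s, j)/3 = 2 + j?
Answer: sqrt(-6619659 + 61*sqrt(3196522))/61 ≈ 41.829*I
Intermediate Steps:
G(s, j) = -6 - 3*j (G(s, j) = -3*(2 + j) = -6 - 3*j)
p(C, B) = (28 + C)/(-31 + B)
W = sqrt(3196522)/61 (W = sqrt((28 - 31)/(-31 + (-6 - 3*8)) + 859) = sqrt(-3/(-31 + (-6 - 24)) + 859) = sqrt(-3/(-31 - 30) + 859) = sqrt(-3/(-61) + 859) = sqrt(-1/61*(-3) + 859) = sqrt(3/61 + 859) = sqrt(52402/61) = sqrt(3196522)/61 ≈ 29.310)
sqrt(-1779 + W) = sqrt(-1779 + sqrt(3196522)/61)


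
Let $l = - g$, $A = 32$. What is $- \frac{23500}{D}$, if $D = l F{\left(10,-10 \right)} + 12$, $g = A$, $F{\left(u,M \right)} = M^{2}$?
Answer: $\frac{5875}{797} \approx 7.3714$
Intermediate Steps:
$g = 32$
$l = -32$ ($l = \left(-1\right) 32 = -32$)
$D = -3188$ ($D = - 32 \left(-10\right)^{2} + 12 = \left(-32\right) 100 + 12 = -3200 + 12 = -3188$)
$- \frac{23500}{D} = - \frac{23500}{-3188} = \left(-23500\right) \left(- \frac{1}{3188}\right) = \frac{5875}{797}$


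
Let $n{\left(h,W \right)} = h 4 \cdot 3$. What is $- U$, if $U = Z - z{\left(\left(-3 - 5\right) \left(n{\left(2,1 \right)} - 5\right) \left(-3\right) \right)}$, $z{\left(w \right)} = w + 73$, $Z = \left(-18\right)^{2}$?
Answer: $205$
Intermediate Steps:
$Z = 324$
$n{\left(h,W \right)} = 12 h$ ($n{\left(h,W \right)} = 4 h 3 = 12 h$)
$z{\left(w \right)} = 73 + w$
$U = -205$ ($U = 324 - \left(73 + \left(-3 - 5\right) \left(12 \cdot 2 - 5\right) \left(-3\right)\right) = 324 - \left(73 + - 8 \left(24 - 5\right) \left(-3\right)\right) = 324 - \left(73 + \left(-8\right) 19 \left(-3\right)\right) = 324 - \left(73 - -456\right) = 324 - \left(73 + 456\right) = 324 - 529 = -205$)
$- U = \left(-1\right) \left(-205\right) = 205$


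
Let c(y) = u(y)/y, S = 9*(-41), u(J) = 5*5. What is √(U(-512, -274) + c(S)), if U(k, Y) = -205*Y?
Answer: √849794905/123 ≈ 237.00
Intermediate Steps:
u(J) = 25
S = -369
c(y) = 25/y
√(U(-512, -274) + c(S)) = √(-205*(-274) + 25/(-369)) = √(56170 + 25*(-1/369)) = √(56170 - 25/369) = √(20726705/369) = √849794905/123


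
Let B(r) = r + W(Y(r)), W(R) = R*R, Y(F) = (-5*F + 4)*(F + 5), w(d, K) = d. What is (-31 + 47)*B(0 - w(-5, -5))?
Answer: 705680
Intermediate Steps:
Y(F) = (4 - 5*F)*(5 + F)
W(R) = R²
B(r) = r + (20 - 21*r - 5*r²)²
(-31 + 47)*B(0 - w(-5, -5)) = (-31 + 47)*((0 - 1*(-5)) + (-20 + 5*(0 - 1*(-5))² + 21*(0 - 1*(-5)))²) = 16*((0 + 5) + (-20 + 5*(0 + 5)² + 21*(0 + 5))²) = 16*(5 + (-20 + 5*5² + 21*5)²) = 16*(5 + (-20 + 5*25 + 105)²) = 16*(5 + (-20 + 125 + 105)²) = 16*(5 + 210²) = 16*(5 + 44100) = 16*44105 = 705680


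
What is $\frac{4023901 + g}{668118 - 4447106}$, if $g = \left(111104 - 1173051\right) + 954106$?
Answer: $- \frac{979015}{944747} \approx -1.0363$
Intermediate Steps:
$g = -107841$ ($g = -1061947 + 954106 = -107841$)
$\frac{4023901 + g}{668118 - 4447106} = \frac{4023901 - 107841}{668118 - 4447106} = \frac{3916060}{-3778988} = 3916060 \left(- \frac{1}{3778988}\right) = - \frac{979015}{944747}$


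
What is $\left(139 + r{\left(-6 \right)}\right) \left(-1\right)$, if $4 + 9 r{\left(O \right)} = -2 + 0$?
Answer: $- \frac{415}{3} \approx -138.33$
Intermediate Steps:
$r{\left(O \right)} = - \frac{2}{3}$ ($r{\left(O \right)} = - \frac{4}{9} + \frac{-2 + 0}{9} = - \frac{4}{9} + \frac{1}{9} \left(-2\right) = - \frac{4}{9} - \frac{2}{9} = - \frac{2}{3}$)
$\left(139 + r{\left(-6 \right)}\right) \left(-1\right) = \left(139 - \frac{2}{3}\right) \left(-1\right) = \frac{415}{3} \left(-1\right) = - \frac{415}{3}$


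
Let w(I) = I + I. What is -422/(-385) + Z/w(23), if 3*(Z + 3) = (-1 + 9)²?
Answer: 79411/53130 ≈ 1.4947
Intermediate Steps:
w(I) = 2*I
Z = 55/3 (Z = -3 + (-1 + 9)²/3 = -3 + (⅓)*8² = -3 + (⅓)*64 = -3 + 64/3 = 55/3 ≈ 18.333)
-422/(-385) + Z/w(23) = -422/(-385) + 55/(3*((2*23))) = -422*(-1/385) + (55/3)/46 = 422/385 + (55/3)*(1/46) = 422/385 + 55/138 = 79411/53130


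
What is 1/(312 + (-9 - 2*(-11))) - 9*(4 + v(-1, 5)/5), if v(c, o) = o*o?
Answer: -26324/325 ≈ -80.997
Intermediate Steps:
v(c, o) = o**2
1/(312 + (-9 - 2*(-11))) - 9*(4 + v(-1, 5)/5) = 1/(312 + (-9 - 2*(-11))) - 9*(4 + 5**2/5) = 1/(312 + (-9 + 22)) - 9*(4 + 25*(1/5)) = 1/(312 + 13) - 9*(4 + 5) = 1/325 - 9*9 = 1/325 - 81 = -26324/325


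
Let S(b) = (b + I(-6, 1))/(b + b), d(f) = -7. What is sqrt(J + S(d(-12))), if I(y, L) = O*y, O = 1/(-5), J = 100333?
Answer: 3*sqrt(54625970)/70 ≈ 316.75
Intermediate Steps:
O = -1/5 (O = 1*(-1/5) = -1/5 ≈ -0.20000)
I(y, L) = -y/5
S(b) = (6/5 + b)/(2*b) (S(b) = (b - 1/5*(-6))/(b + b) = (b + 6/5)/((2*b)) = (6/5 + b)*(1/(2*b)) = (6/5 + b)/(2*b))
sqrt(J + S(d(-12))) = sqrt(100333 + (1/10)*(6 + 5*(-7))/(-7)) = sqrt(100333 + (1/10)*(-1/7)*(6 - 35)) = sqrt(100333 + (1/10)*(-1/7)*(-29)) = sqrt(100333 + 29/70) = sqrt(7023339/70) = 3*sqrt(54625970)/70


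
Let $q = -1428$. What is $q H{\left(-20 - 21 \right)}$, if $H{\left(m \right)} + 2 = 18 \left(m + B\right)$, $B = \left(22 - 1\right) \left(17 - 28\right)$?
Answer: $6994344$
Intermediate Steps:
$B = -231$ ($B = 21 \left(-11\right) = -231$)
$H{\left(m \right)} = -4160 + 18 m$ ($H{\left(m \right)} = -2 + 18 \left(m - 231\right) = -2 + 18 \left(-231 + m\right) = -2 + \left(-4158 + 18 m\right) = -4160 + 18 m$)
$q H{\left(-20 - 21 \right)} = - 1428 \left(-4160 + 18 \left(-20 - 21\right)\right) = - 1428 \left(-4160 + 18 \left(-41\right)\right) = - 1428 \left(-4160 - 738\right) = \left(-1428\right) \left(-4898\right) = 6994344$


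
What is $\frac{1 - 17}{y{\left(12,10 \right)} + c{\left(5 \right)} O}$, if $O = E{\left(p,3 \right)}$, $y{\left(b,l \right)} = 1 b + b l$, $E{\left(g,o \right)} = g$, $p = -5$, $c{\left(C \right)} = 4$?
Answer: $- \frac{1}{7} \approx -0.14286$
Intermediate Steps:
$y{\left(b,l \right)} = b + b l$
$O = -5$
$\frac{1 - 17}{y{\left(12,10 \right)} + c{\left(5 \right)} O} = \frac{1 - 17}{12 \left(1 + 10\right) + 4 \left(-5\right)} = \frac{1 - 17}{12 \cdot 11 - 20} = \frac{1}{132 - 20} \left(-16\right) = \frac{1}{112} \left(-16\right) = - \frac{1}{7}$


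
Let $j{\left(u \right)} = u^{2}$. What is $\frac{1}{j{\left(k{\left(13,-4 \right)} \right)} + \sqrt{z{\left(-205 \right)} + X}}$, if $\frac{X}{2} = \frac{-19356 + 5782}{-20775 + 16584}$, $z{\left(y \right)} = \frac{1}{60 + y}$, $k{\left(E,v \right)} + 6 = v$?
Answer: $\frac{5524500}{552092521} - \frac{\sqrt{19748927355}}{552092521} \approx 0.0097519$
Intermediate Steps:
$k{\left(E,v \right)} = -6 + v$
$X = \frac{2468}{381}$ ($X = 2 \frac{-19356 + 5782}{-20775 + 16584} = 2 \left(- \frac{13574}{-4191}\right) = 2 \left(\left(-13574\right) \left(- \frac{1}{4191}\right)\right) = 2 \cdot \frac{1234}{381} = \frac{2468}{381} \approx 6.4777$)
$\frac{1}{j{\left(k{\left(13,-4 \right)} \right)} + \sqrt{z{\left(-205 \right)} + X}} = \frac{1}{\left(-6 - 4\right)^{2} + \sqrt{\frac{1}{60 - 205} + \frac{2468}{381}}} = \frac{1}{\left(-10\right)^{2} + \sqrt{\frac{1}{-145} + \frac{2468}{381}}} = \frac{1}{100 + \sqrt{- \frac{1}{145} + \frac{2468}{381}}} = \frac{1}{100 + \sqrt{\frac{357479}{55245}}} = \frac{1}{100 + \frac{\sqrt{19748927355}}{55245}}$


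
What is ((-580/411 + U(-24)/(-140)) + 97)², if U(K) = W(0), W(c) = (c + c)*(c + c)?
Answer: 1543468369/168921 ≈ 9137.2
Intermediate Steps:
W(c) = 4*c² (W(c) = (2*c)*(2*c) = 4*c²)
U(K) = 0 (U(K) = 4*0² = 4*0 = 0)
((-580/411 + U(-24)/(-140)) + 97)² = ((-580/411 + 0/(-140)) + 97)² = ((-580*1/411 + 0*(-1/140)) + 97)² = ((-580/411 + 0) + 97)² = (-580/411 + 97)² = (39287/411)² = 1543468369/168921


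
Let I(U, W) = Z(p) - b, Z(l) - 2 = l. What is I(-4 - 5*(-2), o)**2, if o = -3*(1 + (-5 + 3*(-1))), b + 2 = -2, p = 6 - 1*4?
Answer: 64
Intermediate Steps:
p = 2 (p = 6 - 4 = 2)
Z(l) = 2 + l
b = -4 (b = -2 - 2 = -4)
o = 21 (o = -3*(1 + (-5 - 3)) = -3*(1 - 8) = -3*(-7) = 21)
I(U, W) = 8 (I(U, W) = (2 + 2) - 1*(-4) = 4 + 4 = 8)
I(-4 - 5*(-2), o)**2 = 8**2 = 64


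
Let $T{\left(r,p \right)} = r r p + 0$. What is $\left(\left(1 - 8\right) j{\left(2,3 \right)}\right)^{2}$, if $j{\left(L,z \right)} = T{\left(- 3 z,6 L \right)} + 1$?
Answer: $46389721$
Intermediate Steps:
$T{\left(r,p \right)} = p r^{2}$ ($T{\left(r,p \right)} = r^{2} p + 0 = p r^{2} + 0 = p r^{2}$)
$j{\left(L,z \right)} = 1 + 54 L z^{2}$ ($j{\left(L,z \right)} = 6 L \left(- 3 z\right)^{2} + 1 = 6 L 9 z^{2} + 1 = 54 L z^{2} + 1 = 1 + 54 L z^{2}$)
$\left(\left(1 - 8\right) j{\left(2,3 \right)}\right)^{2} = \left(\left(1 - 8\right) \left(1 + 54 \cdot 2 \cdot 3^{2}\right)\right)^{2} = \left(- 7 \left(1 + 54 \cdot 2 \cdot 9\right)\right)^{2} = \left(- 7 \left(1 + 972\right)\right)^{2} = \left(\left(-7\right) 973\right)^{2} = \left(-6811\right)^{2} = 46389721$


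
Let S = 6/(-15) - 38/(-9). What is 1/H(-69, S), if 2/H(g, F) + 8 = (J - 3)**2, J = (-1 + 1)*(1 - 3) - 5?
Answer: 28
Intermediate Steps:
S = 172/45 (S = 6*(-1/15) - 38*(-1/9) = -2/5 + 38/9 = 172/45 ≈ 3.8222)
J = -5 (J = 0*(-2) - 5 = 0 - 5 = -5)
H(g, F) = 1/28 (H(g, F) = 2/(-8 + (-5 - 3)**2) = 2/(-8 + (-8)**2) = 2/(-8 + 64) = 2/56 = 2*(1/56) = 1/28)
1/H(-69, S) = 1/(1/28) = 28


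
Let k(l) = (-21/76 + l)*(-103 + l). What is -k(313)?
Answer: -2495535/38 ≈ -65672.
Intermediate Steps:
k(l) = (-103 + l)*(-21/76 + l) (k(l) = (-21*1/76 + l)*(-103 + l) = (-21/76 + l)*(-103 + l) = (-103 + l)*(-21/76 + l))
-k(313) = -(2163/76 + 313² - 7849/76*313) = -(2163/76 + 97969 - 2456737/76) = -1*2495535/38 = -2495535/38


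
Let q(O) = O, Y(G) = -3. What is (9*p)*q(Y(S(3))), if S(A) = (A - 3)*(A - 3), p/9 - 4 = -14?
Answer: 2430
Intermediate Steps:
p = -90 (p = 36 + 9*(-14) = 36 - 126 = -90)
S(A) = (-3 + A)² (S(A) = (-3 + A)*(-3 + A) = (-3 + A)²)
(9*p)*q(Y(S(3))) = (9*(-90))*(-3) = -810*(-3) = 2430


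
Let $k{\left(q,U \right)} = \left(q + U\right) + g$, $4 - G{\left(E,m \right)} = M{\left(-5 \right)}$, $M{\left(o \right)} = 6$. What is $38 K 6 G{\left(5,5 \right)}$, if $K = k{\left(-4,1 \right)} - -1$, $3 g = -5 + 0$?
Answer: $1672$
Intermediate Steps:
$G{\left(E,m \right)} = -2$ ($G{\left(E,m \right)} = 4 - 6 = -2$)
$g = - \frac{5}{3}$ ($g = \frac{-5 + 0}{3} = \frac{1}{3} \left(-5\right) = - \frac{5}{3} \approx -1.6667$)
$k{\left(q,U \right)} = - \frac{5}{3} + U + q$ ($k{\left(q,U \right)} = \left(q + U\right) - \frac{5}{3} = \left(U + q\right) - \frac{5}{3} = - \frac{5}{3} + U + q$)
$K = - \frac{11}{3}$ ($K = \left(- \frac{5}{3} + 1 - 4\right) - -1 = - \frac{14}{3} + 1 = - \frac{11}{3} \approx -3.6667$)
$38 K 6 G{\left(5,5 \right)} = 38 \left(- \frac{11}{3}\right) 6 \left(-2\right) = \left(- \frac{418}{3}\right) \left(-12\right) = 1672$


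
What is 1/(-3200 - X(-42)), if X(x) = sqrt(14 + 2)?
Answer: -1/3204 ≈ -0.00031211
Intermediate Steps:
X(x) = 4 (X(x) = sqrt(16) = 4)
1/(-3200 - X(-42)) = 1/(-3200 - 1*4) = 1/(-3200 - 4) = 1/(-3204) = -1/3204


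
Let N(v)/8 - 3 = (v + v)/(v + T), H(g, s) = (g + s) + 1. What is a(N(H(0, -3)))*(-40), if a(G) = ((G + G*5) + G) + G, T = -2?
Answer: -10240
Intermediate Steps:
H(g, s) = 1 + g + s
N(v) = 24 + 16*v/(-2 + v) (N(v) = 24 + 8*((v + v)/(v - 2)) = 24 + 8*((2*v)/(-2 + v)) = 24 + 8*(2*v/(-2 + v)) = 24 + 16*v/(-2 + v))
a(G) = 8*G (a(G) = ((G + 5*G) + G) + G = (6*G + G) + G = 7*G + G = 8*G)
a(N(H(0, -3)))*(-40) = (8*(8*(-6 + 5*(1 + 0 - 3))/(-2 + (1 + 0 - 3))))*(-40) = (8*(8*(-6 + 5*(-2))/(-2 - 2)))*(-40) = (8*(8*(-6 - 10)/(-4)))*(-40) = (8*(8*(-¼)*(-16)))*(-40) = (8*32)*(-40) = 256*(-40) = -10240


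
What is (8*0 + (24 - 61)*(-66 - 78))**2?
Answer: 28387584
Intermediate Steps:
(8*0 + (24 - 61)*(-66 - 78))**2 = (0 - 37*(-144))**2 = (0 + 5328)**2 = 5328**2 = 28387584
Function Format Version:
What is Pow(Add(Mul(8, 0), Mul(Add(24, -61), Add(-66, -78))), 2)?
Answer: 28387584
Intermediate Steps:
Pow(Add(Mul(8, 0), Mul(Add(24, -61), Add(-66, -78))), 2) = Pow(Add(0, Mul(-37, -144)), 2) = Pow(Add(0, 5328), 2) = Pow(5328, 2) = 28387584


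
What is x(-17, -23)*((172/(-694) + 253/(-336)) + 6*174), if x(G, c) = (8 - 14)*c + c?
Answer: 13984616515/116592 ≈ 1.1994e+5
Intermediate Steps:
x(G, c) = -5*c (x(G, c) = -6*c + c = -5*c)
x(-17, -23)*((172/(-694) + 253/(-336)) + 6*174) = (-5*(-23))*((172/(-694) + 253/(-336)) + 6*174) = 115*((172*(-1/694) + 253*(-1/336)) + 1044) = 115*((-86/347 - 253/336) + 1044) = 115*(-116687/116592 + 1044) = 115*(121605361/116592) = 13984616515/116592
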